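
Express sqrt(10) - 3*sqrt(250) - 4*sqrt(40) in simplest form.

-22*sqrt(10)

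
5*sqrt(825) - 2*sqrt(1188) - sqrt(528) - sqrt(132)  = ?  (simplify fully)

5*sqrt(825) = 25*sqrt(33); 2*sqrt(1188) = 12*sqrt(33); sqrt(528) = 4*sqrt(33); sqrt(132) = 2*sqrt(33)
Combine: (25 - 12 - 4 - 2)·sqrt(33) = 7*sqrt(33)

7*sqrt(33)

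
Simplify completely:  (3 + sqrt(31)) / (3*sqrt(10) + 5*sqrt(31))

(-3*sqrt(310) - 9*sqrt(10) + 15*sqrt(31) + 155)/685

Multiply numerator and denominator by -3*sqrt(10) + 5*sqrt(31).
Denominator becomes 685; numerator becomes -3*sqrt(310) - 9*sqrt(10) + 15*sqrt(31) + 155.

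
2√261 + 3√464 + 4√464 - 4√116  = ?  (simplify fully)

26*√29

2√261 = 6*√29; 3√464 = 12*√29; 4√464 = 16*√29; 4√116 = 8*√29
Combine: (6 + 12 + 16 - 8)·√29 = 26*√29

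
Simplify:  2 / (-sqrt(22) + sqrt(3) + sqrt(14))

(10*sqrt(22) + 22*sqrt(14) + 66*sqrt(3) + 8*sqrt(231))/143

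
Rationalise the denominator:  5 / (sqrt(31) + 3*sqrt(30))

(-5*sqrt(31) + 15*sqrt(30))/239

Multiply numerator and denominator by -3*sqrt(30) + sqrt(31).
Denominator becomes -239; numerator becomes -15*sqrt(30) + 5*sqrt(31).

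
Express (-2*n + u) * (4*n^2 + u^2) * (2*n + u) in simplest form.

-16*n^4 + u^4

Pair the conjugate factors: (u+(2*n))(u-(2*n)) = -4*n^2 + u^2, then repeat with the next factor.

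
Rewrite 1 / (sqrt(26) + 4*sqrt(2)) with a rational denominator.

Multiply numerator and denominator by -sqrt(26) + 4*sqrt(2).
Denominator becomes 6; numerator becomes -sqrt(26) + 4*sqrt(2).

(-sqrt(26) + 4*sqrt(2))/6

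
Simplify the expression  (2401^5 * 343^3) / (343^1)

2401^5 = 7^20; 343^3 = 7^9; 343^1 = 7^3
Combine exponents: 7^26

7^26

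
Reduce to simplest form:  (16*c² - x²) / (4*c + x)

4*c - x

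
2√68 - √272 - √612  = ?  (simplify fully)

2√68 = 4*√17; √272 = 4*√17; √612 = 6*√17
Combine: (4 - 4 - 6)·√17 = -6*√17

-6*√17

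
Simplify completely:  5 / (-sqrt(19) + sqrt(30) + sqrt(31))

Group as (sqrt(30) + sqrt(31)) - sqrt(19); multiply by (sqrt(30) + sqrt(31)) + sqrt(19), then rationalise the remaining surd.

(-105*sqrt(19) + 45*sqrt(31) + 50*sqrt(30) + 5*sqrt(17670))/978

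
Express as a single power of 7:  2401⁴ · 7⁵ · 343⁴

7^33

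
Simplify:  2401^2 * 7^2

2401^2 = 7^8; 7^2 = 7^2
Combine exponents: 7^10

7^10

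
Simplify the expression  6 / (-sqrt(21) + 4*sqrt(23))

Multiply numerator and denominator by sqrt(21) + 4*sqrt(23).
Denominator becomes 347; numerator becomes 6*sqrt(21) + 24*sqrt(23).

(6*sqrt(21) + 24*sqrt(23))/347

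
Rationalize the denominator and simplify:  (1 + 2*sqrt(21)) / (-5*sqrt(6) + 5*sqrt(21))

(sqrt(6) + sqrt(21) + 6*sqrt(14) + 42)/75

Multiply numerator and denominator by 5*sqrt(6) + 5*sqrt(21).
Denominator becomes 375; numerator becomes 5*sqrt(6) + 5*sqrt(21) + 30*sqrt(14) + 210.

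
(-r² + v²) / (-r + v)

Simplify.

r + v

Factor v^2 - r^2 and cancel (-r + v).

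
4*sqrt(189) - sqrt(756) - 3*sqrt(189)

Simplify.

-3*sqrt(21)

4*sqrt(189) = 12*sqrt(21); sqrt(756) = 6*sqrt(21); 3*sqrt(189) = 9*sqrt(21)
Combine: (12 - 6 - 9)·sqrt(21) = -3*sqrt(21)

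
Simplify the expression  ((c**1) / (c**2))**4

c**(-4)

Inside the bracket: (c**-1)
Raise to the power 4: (c**-4)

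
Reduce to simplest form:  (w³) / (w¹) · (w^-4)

w^(-2)

Quotient: w²
Multiply by (w^-4): add exponents.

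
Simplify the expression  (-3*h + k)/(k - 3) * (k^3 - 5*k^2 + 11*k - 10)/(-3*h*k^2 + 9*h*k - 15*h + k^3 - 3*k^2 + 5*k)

Factor: k^3 - 5*k^2 + 11*k - 10 = (k^2 - 3*k + 5)*(k - 2);  -3*h*k^2 + 9*h*k - 15*h + k^3 - 3*k^2 + 5*k = (-3*h + k)*(k^2 - 3*k + 5)
Cancel the common factors (k^2 - 3*k + 5), (-3*h + k).

(k - 2)/(k - 3)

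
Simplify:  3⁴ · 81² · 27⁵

3⁴ = 3^4; 81² = 3^8; 27⁵ = 3^15
Combine exponents: 3^27

3^27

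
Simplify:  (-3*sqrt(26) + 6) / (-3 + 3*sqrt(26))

(-24 + sqrt(26))/25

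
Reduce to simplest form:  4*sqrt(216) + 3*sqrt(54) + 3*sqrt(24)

4*sqrt(216) = 24*sqrt(6); 3*sqrt(54) = 9*sqrt(6); 3*sqrt(24) = 6*sqrt(6)
Combine: (24 + 9 + 6)·sqrt(6) = 39*sqrt(6)

39*sqrt(6)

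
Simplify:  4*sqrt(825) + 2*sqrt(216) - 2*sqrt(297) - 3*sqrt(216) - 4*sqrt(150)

-26*sqrt(6) + 14*sqrt(33)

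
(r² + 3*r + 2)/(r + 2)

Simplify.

Factor: r² + 3*r + 2 = (r + 1)·(r + 2)
Cancel the common factor (r + 2).

r + 1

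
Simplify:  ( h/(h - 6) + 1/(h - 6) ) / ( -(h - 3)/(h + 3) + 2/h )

(-h**2 - 3*h)/(h**2 - 12*h + 36)

Numerator: h/(h - 6) + 1/(h - 6) = (h + 1)/(h - 6)
Denominator: -(h - 3)/(h + 3) + 2/h = (-h**2 + 5*h + 6)/(h**2 + 3*h)
Divide: ((h + 1)/(h - 6)) · ((h**2 + 3*h)/(-h**2 + 5*h + 6)) = (-h**2 - 3*h)/(h**2 - 12*h + 36)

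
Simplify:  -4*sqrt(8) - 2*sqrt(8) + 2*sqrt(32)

4*sqrt(8) = 8*sqrt(2); 2*sqrt(8) = 4*sqrt(2); 2*sqrt(32) = 8*sqrt(2)
Combine: (-8 - 4 + 8)·sqrt(2) = -4*sqrt(2)

-4*sqrt(2)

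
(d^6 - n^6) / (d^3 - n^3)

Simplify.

Factor d^6 - n^6 and cancel (d^3 - n^3).

d^3 + n^3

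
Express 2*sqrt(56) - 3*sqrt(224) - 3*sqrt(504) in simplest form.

-26*sqrt(14)

2*sqrt(56) = 4*sqrt(14); 3*sqrt(224) = 12*sqrt(14); 3*sqrt(504) = 18*sqrt(14)
Combine: (4 - 12 - 18)·sqrt(14) = -26*sqrt(14)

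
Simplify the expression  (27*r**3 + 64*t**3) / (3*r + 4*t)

9*r**2 - 12*r*t + 16*t**2

Apply the sum-of-cubes factorisation and cancel (3*r + 4*t).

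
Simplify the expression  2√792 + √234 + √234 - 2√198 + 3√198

6*√26 + 15*√22

2√792 = 12*√22; √234 = 3*√26; √234 = 3*√26; 2√198 = 6*√22; 3√198 = 9*√22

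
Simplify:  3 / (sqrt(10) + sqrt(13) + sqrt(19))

(-sqrt(2470) + 2*sqrt(19) + 8*sqrt(13) + 11*sqrt(10))/84

Group as (sqrt(10) + sqrt(13)) + sqrt(19); multiply by (sqrt(10) + sqrt(13)) - sqrt(19), then rationalise the remaining surd.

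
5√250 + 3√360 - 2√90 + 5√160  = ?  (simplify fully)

57*√10

5√250 = 25*√10; 3√360 = 18*√10; 2√90 = 6*√10; 5√160 = 20*√10
Combine: (25 + 18 - 6 + 20)·√10 = 57*√10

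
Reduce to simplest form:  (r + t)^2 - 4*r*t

Expand the square and combine the 4*r*t term.

(r - t)^2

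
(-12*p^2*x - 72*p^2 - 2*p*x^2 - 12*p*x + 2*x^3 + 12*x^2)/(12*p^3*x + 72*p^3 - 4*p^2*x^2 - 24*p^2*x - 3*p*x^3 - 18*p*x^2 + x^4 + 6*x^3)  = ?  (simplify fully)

Factor: -12*p^2*x - 72*p^2 - 2*p*x^2 - 12*p*x + 2*x^3 + 12*x^2 = 2*(x + 6)*(-3*p + x)*(2*p + x);  12*p^3*x + 72*p^3 - 4*p^2*x^2 - 24*p^2*x - 3*p*x^3 - 18*p*x^2 + x^4 + 6*x^3 = (x + 6)*(2*p + x)*(-2*p + x)*(-3*p + x)
Cancel the common factors (2*p + x), (-3*p + x), (x + 6).

2/(-2*p + x)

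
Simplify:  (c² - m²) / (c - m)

c + m

Factor c^2 - m^2 and cancel (c - m).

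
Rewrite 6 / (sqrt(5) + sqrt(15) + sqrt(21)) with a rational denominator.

(-180*sqrt(7) - 6*sqrt(21) + 66*sqrt(15) + 186*sqrt(5))/299

Group as (sqrt(15) + sqrt(21)) + sqrt(5); multiply by (sqrt(15) + sqrt(21)) - sqrt(5), then rationalise the remaining surd.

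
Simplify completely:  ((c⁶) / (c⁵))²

c²

Inside the bracket: c¹
Raise to the power 2: c²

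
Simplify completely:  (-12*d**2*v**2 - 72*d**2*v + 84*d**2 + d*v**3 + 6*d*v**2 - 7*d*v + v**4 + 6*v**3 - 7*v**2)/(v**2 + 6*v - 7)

-12*d**2 + d*v + v**2

Factor: -12*d**2*v**2 - 72*d**2*v + 84*d**2 + d*v**3 + 6*d*v**2 - 7*d*v + v**4 + 6*v**3 - 7*v**2 = (4*d + v)*(v + 7)*(v - 1)*(-3*d + v);  v**2 + 6*v - 7 = (v - 1)*(v + 7)
Cancel the common factors (v + 7), (v - 1).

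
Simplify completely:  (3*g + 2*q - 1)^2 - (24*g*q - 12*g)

(3*g - 2*q + 1)^2

Expand the square and combine the (24*g*q - 12*g) term.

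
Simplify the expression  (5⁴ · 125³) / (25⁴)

5^5

5⁴ = 5^4; 125³ = 5^9; 25⁴ = 5^8
Combine exponents: 5^5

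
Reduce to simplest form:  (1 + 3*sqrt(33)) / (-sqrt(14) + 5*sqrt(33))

(sqrt(14) + 5*sqrt(33) + 3*sqrt(462) + 495)/811

Multiply numerator and denominator by sqrt(14) + 5*sqrt(33).
Denominator becomes 811; numerator becomes sqrt(14) + 5*sqrt(33) + 3*sqrt(462) + 495.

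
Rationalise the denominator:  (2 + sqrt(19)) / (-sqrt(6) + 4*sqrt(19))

Multiply numerator and denominator by sqrt(6) + 4*sqrt(19).
Denominator becomes 298; numerator becomes 2*sqrt(6) + sqrt(114) + 8*sqrt(19) + 76.

(2*sqrt(6) + sqrt(114) + 8*sqrt(19) + 76)/298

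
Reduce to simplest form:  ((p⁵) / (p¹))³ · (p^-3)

Inside the bracket: p⁴
Raise to the power 3: p^12
Multiply by (p^-3): add exponents.

p⁹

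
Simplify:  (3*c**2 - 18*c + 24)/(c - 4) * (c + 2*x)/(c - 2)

Factor: 3*c**2 - 18*c + 24 = 3*(c - 2)*(c - 4)
Cancel the common factors (c - 2), (c - 4).

3*c + 6*x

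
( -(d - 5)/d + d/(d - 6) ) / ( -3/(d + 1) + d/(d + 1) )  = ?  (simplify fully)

(11*d^2 - 19*d - 30)/(d^3 - 9*d^2 + 18*d)

Numerator: -(d - 5)/d + d/(d - 6) = (11*d - 30)/(d^2 - 6*d)
Denominator: -3/(d + 1) + d/(d + 1) = (d - 3)/(d + 1)
Divide: ((11*d - 30)/(d^2 - 6*d)) · ((d + 1)/(d - 3)) = (11*d^2 - 19*d - 30)/(d^3 - 9*d^2 + 18*d)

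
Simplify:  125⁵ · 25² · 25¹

5^21

125⁵ = 5^15; 25² = 5^4; 25¹ = 5^2
Combine exponents: 5^21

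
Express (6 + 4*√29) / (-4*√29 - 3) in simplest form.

(-446 - 12*√29)/455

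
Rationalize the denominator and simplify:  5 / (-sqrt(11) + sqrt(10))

-5*sqrt(11) - 5*sqrt(10)

Multiply numerator and denominator by sqrt(10) + sqrt(11).
Denominator becomes -1; numerator becomes 5*sqrt(10) + 5*sqrt(11).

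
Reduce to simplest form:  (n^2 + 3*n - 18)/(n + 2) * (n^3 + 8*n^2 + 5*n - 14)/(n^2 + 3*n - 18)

Factor: n^2 + 3*n - 18 = (n + 6)*(n - 3);  n^3 + 8*n^2 + 5*n - 14 = (n - 1)*(n + 7)*(n + 2);  n^2 + 3*n - 18 = (n + 6)*(n - 3)
Cancel the common factors (n + 2), (n + 6), (n - 3).

n^2 + 6*n - 7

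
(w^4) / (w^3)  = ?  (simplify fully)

Quotient: w^1

w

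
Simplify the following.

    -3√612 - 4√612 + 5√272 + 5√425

3√612 = 18*√17; 4√612 = 24*√17; 5√272 = 20*√17; 5√425 = 25*√17
Combine: (-18 - 24 + 20 + 25)·√17 = 3*√17

3*√17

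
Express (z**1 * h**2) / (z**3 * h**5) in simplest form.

1/(h**3*z**2)

Quotient: (z**-2) * (h**-3)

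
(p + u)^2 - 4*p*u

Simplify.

(p - u)^2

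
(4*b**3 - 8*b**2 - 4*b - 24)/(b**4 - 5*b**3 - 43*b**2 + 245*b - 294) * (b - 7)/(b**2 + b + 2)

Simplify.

4/(b**2 + 5*b - 14)

Factor: 4*b**3 - 8*b**2 - 4*b - 24 = 4*(b**2 + b + 2)*(b - 3);  b**4 - 5*b**3 - 43*b**2 + 245*b - 294 = (b - 3)*(b - 7)*(b - 2)*(b + 7)
Cancel the common factors (b**2 + b + 2), (b - 7), (b - 3).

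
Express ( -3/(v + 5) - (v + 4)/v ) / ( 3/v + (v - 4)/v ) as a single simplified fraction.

Numerator: -3/(v + 5) - (v + 4)/v = (-v^2 - 12*v - 20)/(v^2 + 5*v)
Denominator: 3/v + (v - 4)/v = (v - 1)/v
Divide: ((-v^2 - 12*v - 20)/(v^2 + 5*v)) · (v/(v - 1)) = (-v^2 - 12*v - 20)/(v^2 + 4*v - 5)

(-v^2 - 12*v - 20)/(v^2 + 4*v - 5)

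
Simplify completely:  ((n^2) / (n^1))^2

Inside the bracket: n^1
Raise to the power 2: n^2

n^2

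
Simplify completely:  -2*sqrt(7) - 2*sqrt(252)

-14*sqrt(7)

2*sqrt(7) = 2*sqrt(7); 2*sqrt(252) = 12*sqrt(7)
Combine: (-2 - 12)·sqrt(7) = -14*sqrt(7)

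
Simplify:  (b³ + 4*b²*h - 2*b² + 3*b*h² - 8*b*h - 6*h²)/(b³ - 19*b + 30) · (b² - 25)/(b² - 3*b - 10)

(b² + 4*b*h + 3*h²)/(b² - b - 6)

Factor: b³ + 4*b²*h - 2*b² + 3*b*h² - 8*b*h - 6*h² = (b - 2)·(b + 3*h)·(b + h);  b³ - 19*b + 30 = (b - 3)·(b + 5)·(b - 2);  b² - 25 = (b + 5)·(b - 5);  b² - 3*b - 10 = (b - 5)·(b + 2)
Cancel the common factors (b - 2), (b + 5), (b - 5).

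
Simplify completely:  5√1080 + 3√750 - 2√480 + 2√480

45*√30

5√1080 = 30*√30; 3√750 = 15*√30; 2√480 = 8*√30; 2√480 = 8*√30
Combine: (30 + 15 - 8 + 8)·√30 = 45*√30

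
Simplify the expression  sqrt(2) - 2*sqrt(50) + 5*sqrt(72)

sqrt(2) = sqrt(2); 2*sqrt(50) = 10*sqrt(2); 5*sqrt(72) = 30*sqrt(2)
Combine: (1 - 10 + 30)·sqrt(2) = 21*sqrt(2)

21*sqrt(2)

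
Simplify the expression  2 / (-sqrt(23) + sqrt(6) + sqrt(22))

Group as (sqrt(6) + sqrt(22)) - sqrt(23); multiply by (sqrt(6) + sqrt(22)) + sqrt(23), then rationalise the remaining surd.

(-10*sqrt(23) + 14*sqrt(22) + 78*sqrt(6) + 8*sqrt(759))/503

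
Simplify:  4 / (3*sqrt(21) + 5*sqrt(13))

(-3*sqrt(21) + 5*sqrt(13))/34

Multiply numerator and denominator by -5*sqrt(13) + 3*sqrt(21).
Denominator becomes -136; numerator becomes -20*sqrt(13) + 12*sqrt(21).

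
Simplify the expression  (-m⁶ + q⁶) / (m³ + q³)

-m³ + q³

Difference of sixth powers: factor out (m³ + q³).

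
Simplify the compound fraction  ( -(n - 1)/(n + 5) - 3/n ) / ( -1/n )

Numerator: -(n - 1)/(n + 5) - 3/n = (-n^2 - 2*n - 15)/(n^2 + 5*n)
Denominator: -1/n = -1/n
Divide: ((-n^2 - 2*n - 15)/(n^2 + 5*n)) · (-n) = (n^2 + 2*n + 15)/(n + 5)

(n^2 + 2*n + 15)/(n + 5)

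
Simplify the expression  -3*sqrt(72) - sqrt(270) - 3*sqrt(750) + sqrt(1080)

-12*sqrt(30) - 18*sqrt(2)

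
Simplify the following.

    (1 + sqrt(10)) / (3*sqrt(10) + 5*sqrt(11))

Multiply numerator and denominator by -5*sqrt(11) + 3*sqrt(10).
Denominator becomes -185; numerator becomes -5*sqrt(110) - 5*sqrt(11) + 3*sqrt(10) + 30.

(-30 - 3*sqrt(10) + 5*sqrt(11) + 5*sqrt(110))/185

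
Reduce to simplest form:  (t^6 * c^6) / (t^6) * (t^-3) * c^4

c^10/t^3

Quotient: c^6
Multiply by (t^-3) * c^4: add exponents.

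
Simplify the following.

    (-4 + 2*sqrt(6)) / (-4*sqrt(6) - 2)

(-14 + 5*sqrt(6))/23

Multiply numerator and denominator by -2 + 4*sqrt(6).
Denominator becomes -92; numerator becomes -20*sqrt(6) + 56.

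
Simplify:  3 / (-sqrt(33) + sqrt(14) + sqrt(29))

(-5*sqrt(33) + 9*sqrt(29) + 24*sqrt(14) + sqrt(13398))/254

Group as (sqrt(14) + sqrt(29)) - sqrt(33); multiply by (sqrt(14) + sqrt(29)) + sqrt(33), then rationalise the remaining surd.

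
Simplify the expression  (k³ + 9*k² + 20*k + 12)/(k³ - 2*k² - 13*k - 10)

(k + 6)/(k - 5)

Factor: k³ + 9*k² + 20*k + 12 = (k + 6)·(k + 2)·(k + 1);  k³ - 2*k² - 13*k - 10 = (k + 2)·(k + 1)·(k - 5)
Cancel the common factors (k + 1), (k + 2).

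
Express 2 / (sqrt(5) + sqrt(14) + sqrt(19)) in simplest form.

Group as (sqrt(14) + sqrt(19)) + sqrt(5); multiply by (sqrt(14) + sqrt(19)) - sqrt(5), then rationalise the remaining surd.

(-sqrt(1330) + 5*sqrt(14) + 14*sqrt(5))/70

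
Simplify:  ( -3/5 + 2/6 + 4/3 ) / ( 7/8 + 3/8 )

Numerator: -3/5 + 2/6 + 4/3 = 16/15
Denominator: 7/8 + 3/8 = 5/4
Divide: (16/15) · (4/5) = 64/75

64/75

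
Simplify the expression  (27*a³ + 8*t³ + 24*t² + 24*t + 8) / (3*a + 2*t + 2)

9*a² - 6*a*t - 6*a + 4*t² + 8*t + 4

(3*a)^3 + (2*t + 2)^3 = (3*a + 2*t + 2)(9*a² - 6*a*t - 6*a + 4*t² + 8*t + 4).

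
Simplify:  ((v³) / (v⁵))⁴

v^(-8)

Inside the bracket: (v^-2)
Raise to the power 4: (v^-8)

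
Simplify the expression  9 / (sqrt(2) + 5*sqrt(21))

(-9*sqrt(2) + 45*sqrt(21))/523

Multiply numerator and denominator by -5*sqrt(21) + sqrt(2).
Denominator becomes -523; numerator becomes -45*sqrt(21) + 9*sqrt(2).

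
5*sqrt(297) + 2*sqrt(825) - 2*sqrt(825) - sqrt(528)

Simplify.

5*sqrt(297) = 15*sqrt(33); 2*sqrt(825) = 10*sqrt(33); 2*sqrt(825) = 10*sqrt(33); sqrt(528) = 4*sqrt(33)
Combine: (15 + 10 - 10 - 4)·sqrt(33) = 11*sqrt(33)

11*sqrt(33)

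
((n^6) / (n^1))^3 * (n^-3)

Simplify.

Inside the bracket: n^5
Raise to the power 3: n^15
Multiply by (n^-3): add exponents.

n^12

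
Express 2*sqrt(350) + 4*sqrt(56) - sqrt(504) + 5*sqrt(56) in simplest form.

2*sqrt(350) = 10*sqrt(14); 4*sqrt(56) = 8*sqrt(14); sqrt(504) = 6*sqrt(14); 5*sqrt(56) = 10*sqrt(14)
Combine: (10 + 8 - 6 + 10)·sqrt(14) = 22*sqrt(14)

22*sqrt(14)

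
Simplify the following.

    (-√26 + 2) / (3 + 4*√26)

Multiply numerator and denominator by -4*√26 + 3.
Denominator becomes -407; numerator becomes -11*√26 + 110.

(-10 + √26)/37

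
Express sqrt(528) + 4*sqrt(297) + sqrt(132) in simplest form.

18*sqrt(33)

sqrt(528) = 4*sqrt(33); 4*sqrt(297) = 12*sqrt(33); sqrt(132) = 2*sqrt(33)
Combine: (4 + 12 + 2)·sqrt(33) = 18*sqrt(33)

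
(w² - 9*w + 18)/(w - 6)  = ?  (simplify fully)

w - 3

Factor: w² - 9*w + 18 = (w - 3)·(w - 6)
Cancel the common factor (w - 6).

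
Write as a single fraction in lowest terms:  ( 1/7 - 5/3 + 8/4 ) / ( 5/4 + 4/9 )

120/427

Numerator: 1/7 - 5/3 + 8/4 = 10/21
Denominator: 5/4 + 4/9 = 61/36
Divide: (10/21) · (36/61) = 120/427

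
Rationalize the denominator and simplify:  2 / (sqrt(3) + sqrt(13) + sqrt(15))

Group as (sqrt(3) + sqrt(15)) + sqrt(13); multiply by (sqrt(3) + sqrt(15)) - sqrt(13), then rationalise the remaining surd.

(-12*sqrt(65) + 2*sqrt(15) + 10*sqrt(13) + 50*sqrt(3))/155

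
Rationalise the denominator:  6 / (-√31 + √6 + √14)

(66*√31 + 138*√14 + 234*√6 + 24*√651)/215

Group as (√6 + √14) - √31; multiply by (√6 + √14) + √31, then rationalise the remaining surd.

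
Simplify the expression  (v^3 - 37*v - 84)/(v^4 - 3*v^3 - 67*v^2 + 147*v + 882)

(v + 4)/(v^2 + v - 42)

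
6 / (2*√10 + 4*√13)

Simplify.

Multiply numerator and denominator by -2*√10 + 4*√13.
Denominator becomes 168; numerator becomes -12*√10 + 24*√13.

(-√10 + 2*√13)/14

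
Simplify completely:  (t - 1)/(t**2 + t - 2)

1/(t + 2)

Factor: t**2 + t - 2 = (t - 1)*(t + 2)
Cancel the common factor (t - 1).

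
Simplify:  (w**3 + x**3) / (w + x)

x**3 + w**3 = (w + x)(w**2 - w*x + x**2).

w**2 - w*x + x**2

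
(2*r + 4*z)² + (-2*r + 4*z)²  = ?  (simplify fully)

8*r² + 32*z²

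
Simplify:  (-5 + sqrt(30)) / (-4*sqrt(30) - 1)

Multiply numerator and denominator by -1 + 4*sqrt(30).
Denominator becomes -479; numerator becomes -21*sqrt(30) + 125.

(-125 + 21*sqrt(30))/479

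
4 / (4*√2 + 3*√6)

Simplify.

Multiply numerator and denominator by -3*√6 + 4*√2.
Denominator becomes -22; numerator becomes -12*√6 + 16*√2.

(-8*√2 + 6*√6)/11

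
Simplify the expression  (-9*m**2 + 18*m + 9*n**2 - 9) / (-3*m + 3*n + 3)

3*m + 3*n - 3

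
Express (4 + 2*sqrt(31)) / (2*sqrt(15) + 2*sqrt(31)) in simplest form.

Multiply numerator and denominator by -2*sqrt(15) + 2*sqrt(31).
Denominator becomes 64; numerator becomes -4*sqrt(465) - 8*sqrt(15) + 8*sqrt(31) + 124.

(-sqrt(465) - 2*sqrt(15) + 2*sqrt(31) + 31)/16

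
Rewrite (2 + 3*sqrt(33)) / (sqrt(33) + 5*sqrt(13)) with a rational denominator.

Multiply numerator and denominator by -5*sqrt(13) + sqrt(33).
Denominator becomes -292; numerator becomes -15*sqrt(429) - 10*sqrt(13) + 2*sqrt(33) + 99.

(-99 - 2*sqrt(33) + 10*sqrt(13) + 15*sqrt(429))/292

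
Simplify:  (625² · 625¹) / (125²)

5^6

625² = 5^8; 625¹ = 5^4; 125² = 5^6
Combine exponents: 5^6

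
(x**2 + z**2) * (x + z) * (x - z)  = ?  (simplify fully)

Telescope via difference of squares: (x+z)(x-z) = x**2 - z**2, then repeat with the next factor.

x**4 - z**4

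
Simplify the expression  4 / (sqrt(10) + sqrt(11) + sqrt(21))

(-sqrt(2310) + 10*sqrt(11) + 11*sqrt(10))/55

Group as (sqrt(10) + sqrt(21)) + sqrt(11); multiply by (sqrt(10) + sqrt(21)) - sqrt(11), then rationalise the remaining surd.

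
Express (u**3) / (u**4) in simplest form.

Quotient: (u**-1)

1/u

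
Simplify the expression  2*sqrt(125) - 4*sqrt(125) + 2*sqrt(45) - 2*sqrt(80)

-12*sqrt(5)

2*sqrt(125) = 10*sqrt(5); 4*sqrt(125) = 20*sqrt(5); 2*sqrt(45) = 6*sqrt(5); 2*sqrt(80) = 8*sqrt(5)
Combine: (10 - 20 + 6 - 8)·sqrt(5) = -12*sqrt(5)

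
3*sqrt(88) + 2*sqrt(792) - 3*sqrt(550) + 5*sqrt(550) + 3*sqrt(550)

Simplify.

43*sqrt(22)

3*sqrt(88) = 6*sqrt(22); 2*sqrt(792) = 12*sqrt(22); 3*sqrt(550) = 15*sqrt(22); 5*sqrt(550) = 25*sqrt(22); 3*sqrt(550) = 15*sqrt(22)
Combine: (6 + 12 - 15 + 25 + 15)·sqrt(22) = 43*sqrt(22)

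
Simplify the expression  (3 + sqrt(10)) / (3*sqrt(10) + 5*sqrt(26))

Multiply numerator and denominator by -5*sqrt(26) + 3*sqrt(10).
Denominator becomes -560; numerator becomes -10*sqrt(65) - 15*sqrt(26) + 9*sqrt(10) + 30.

(-30 - 9*sqrt(10) + 15*sqrt(26) + 10*sqrt(65))/560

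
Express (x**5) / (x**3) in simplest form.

x**2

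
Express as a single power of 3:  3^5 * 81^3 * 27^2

3^5 = 3^5; 81^3 = 3^12; 27^2 = 3^6
Combine exponents: 3^23

3^23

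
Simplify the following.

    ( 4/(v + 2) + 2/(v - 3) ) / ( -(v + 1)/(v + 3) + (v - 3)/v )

(-6*v³ - 10*v² + 24*v)/(v³ + 8*v² - 15*v - 54)

Numerator: 4/(v + 2) + 2/(v - 3) = (6*v - 8)/(v² - v - 6)
Denominator: -(v + 1)/(v + 3) + (v - 3)/v = (-v - 9)/(v² + 3*v)
Divide: ((6*v - 8)/(v² - v - 6)) · ((v² + 3*v)/(-v - 9)) = (-6*v³ - 10*v² + 24*v)/(v³ + 8*v² - 15*v - 54)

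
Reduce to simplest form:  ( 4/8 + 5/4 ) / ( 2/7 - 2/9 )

441/16

Numerator: 4/8 + 5/4 = 7/4
Denominator: 2/7 - 2/9 = 4/63
Divide: (7/4) · (63/4) = 441/16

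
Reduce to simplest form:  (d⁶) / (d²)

Quotient: d⁴

d⁴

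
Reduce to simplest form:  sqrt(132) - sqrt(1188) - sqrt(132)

-6*sqrt(33)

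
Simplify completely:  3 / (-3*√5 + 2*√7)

Multiply numerator and denominator by 2*√7 + 3*√5.
Denominator becomes -17; numerator becomes 6*√7 + 9*√5.

(-9*√5 - 6*√7)/17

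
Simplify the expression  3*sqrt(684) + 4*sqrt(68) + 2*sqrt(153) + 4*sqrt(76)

14*sqrt(17) + 26*sqrt(19)

3*sqrt(684) = 18*sqrt(19); 4*sqrt(68) = 8*sqrt(17); 2*sqrt(153) = 6*sqrt(17); 4*sqrt(76) = 8*sqrt(19)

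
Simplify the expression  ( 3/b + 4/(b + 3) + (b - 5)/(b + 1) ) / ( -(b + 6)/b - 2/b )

Numerator: 3/b + 4/(b + 3) + (b - 5)/(b + 1) = (b^3 + 5*b^2 + b + 9)/(b^3 + 4*b^2 + 3*b)
Denominator: -(b + 6)/b - 2/b = (-b - 8)/b
Divide: ((b^3 + 5*b^2 + b + 9)/(b^3 + 4*b^2 + 3*b)) · (b/(-b - 8)) = (-b^3 - 5*b^2 - b - 9)/(b^3 + 12*b^2 + 35*b + 24)

(-b^3 - 5*b^2 - b - 9)/(b^3 + 12*b^2 + 35*b + 24)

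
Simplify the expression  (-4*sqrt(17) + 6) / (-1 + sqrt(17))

Multiply numerator and denominator by -sqrt(17) - 1.
Denominator becomes -16; numerator becomes -2*sqrt(17) + 62.

(-31 + sqrt(17))/8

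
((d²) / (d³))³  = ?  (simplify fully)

Inside the bracket: (d^-1)
Raise to the power 3: (d^-3)

d^(-3)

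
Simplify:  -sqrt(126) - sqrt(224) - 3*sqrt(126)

-16*sqrt(14)

sqrt(126) = 3*sqrt(14); sqrt(224) = 4*sqrt(14); 3*sqrt(126) = 9*sqrt(14)
Combine: (-3 - 4 - 9)·sqrt(14) = -16*sqrt(14)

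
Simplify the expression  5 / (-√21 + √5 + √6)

Group as (√5 + √6) - √21; multiply by (√5 + √6) + √21, then rationalise the remaining surd.

(5*√21 + 10*√6 + 11*√5 + 3*√70)/2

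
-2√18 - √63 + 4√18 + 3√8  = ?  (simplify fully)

2√18 = 6*√2; √63 = 3*√7; 4√18 = 12*√2; 3√8 = 6*√2

-3*√7 + 12*√2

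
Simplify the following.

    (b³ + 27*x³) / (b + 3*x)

b² - 3*b*x + 9*x²

(3*x)^3 + b^3 = (b + 3*x)(b² - 3*b*x + 9*x²).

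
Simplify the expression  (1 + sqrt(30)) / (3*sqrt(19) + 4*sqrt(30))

Multiply numerator and denominator by -3*sqrt(19) + 4*sqrt(30).
Denominator becomes 309; numerator becomes -3*sqrt(570) - 3*sqrt(19) + 4*sqrt(30) + 120.

(-3*sqrt(570) - 3*sqrt(19) + 4*sqrt(30) + 120)/309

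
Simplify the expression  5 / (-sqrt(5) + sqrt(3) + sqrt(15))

(-65*sqrt(5) - 35*sqrt(15) + 85*sqrt(3) + 150)/11

Group as (sqrt(3) + sqrt(15)) - sqrt(5); multiply by (sqrt(3) + sqrt(15)) + sqrt(5), then rationalise the remaining surd.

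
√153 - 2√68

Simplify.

√153 = 3*√17; 2√68 = 4*√17
Combine: (3 - 4)·√17 = -√17

-√17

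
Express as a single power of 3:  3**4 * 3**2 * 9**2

3**10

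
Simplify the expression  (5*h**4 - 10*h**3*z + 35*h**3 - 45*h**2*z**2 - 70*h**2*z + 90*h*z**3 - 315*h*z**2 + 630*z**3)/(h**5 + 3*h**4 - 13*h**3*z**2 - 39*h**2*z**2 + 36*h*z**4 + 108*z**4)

Factor: 5*h**4 - 10*h**3*z + 35*h**3 - 45*h**2*z**2 - 70*h**2*z + 90*h*z**3 - 315*h*z**2 + 630*z**3 = 5*(h - 3*z)*(h + 7)*(h - 2*z)*(h + 3*z);  h**5 + 3*h**4 - 13*h**3*z**2 - 39*h**2*z**2 + 36*h*z**4 + 108*z**4 = (h + 3*z)*(h - 3*z)*(h + 3)*(h + 2*z)*(h - 2*z)
Cancel the common factors (h + 3*z), (h - 3*z), (h - 2*z).

(5*h + 35)/(h**2 + 2*h*z + 3*h + 6*z)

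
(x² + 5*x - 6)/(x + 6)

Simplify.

x - 1

Factor: x² + 5*x - 6 = (x - 1)·(x + 6)
Cancel the common factor (x + 6).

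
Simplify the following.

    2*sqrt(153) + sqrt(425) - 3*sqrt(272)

-sqrt(17)

2*sqrt(153) = 6*sqrt(17); sqrt(425) = 5*sqrt(17); 3*sqrt(272) = 12*sqrt(17)
Combine: (6 + 5 - 12)·sqrt(17) = -sqrt(17)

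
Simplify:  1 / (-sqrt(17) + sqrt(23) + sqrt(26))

Group as (sqrt(23) + sqrt(26)) - sqrt(17); multiply by (sqrt(23) + sqrt(26)) + sqrt(17), then rationalise the remaining surd.

(-16*sqrt(17) + 7*sqrt(26) + 10*sqrt(23) + sqrt(10166))/684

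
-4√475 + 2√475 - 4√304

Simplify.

4√475 = 20*√19; 2√475 = 10*√19; 4√304 = 16*√19
Combine: (-20 + 10 - 16)·√19 = -26*√19

-26*√19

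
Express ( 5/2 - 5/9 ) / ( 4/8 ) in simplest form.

Numerator: 5/2 - 5/9 = 35/18
Denominator: 4/8 = 1/2
Divide: (35/18) · (2) = 35/9

35/9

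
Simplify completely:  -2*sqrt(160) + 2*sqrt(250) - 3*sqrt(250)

-13*sqrt(10)

2*sqrt(160) = 8*sqrt(10); 2*sqrt(250) = 10*sqrt(10); 3*sqrt(250) = 15*sqrt(10)
Combine: (-8 + 10 - 15)·sqrt(10) = -13*sqrt(10)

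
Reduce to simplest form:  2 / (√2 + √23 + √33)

(-√1518 - 4*√33 + 6*√23 + 27*√2)/30

Group as (√2 + √33) + √23; multiply by (√2 + √33) - √23, then rationalise the remaining surd.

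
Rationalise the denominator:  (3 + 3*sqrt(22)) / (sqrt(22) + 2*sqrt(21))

(-66 - 3*sqrt(22) + 6*sqrt(21) + 6*sqrt(462))/62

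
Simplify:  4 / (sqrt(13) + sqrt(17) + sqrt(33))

(-8*sqrt(7293) - 12*sqrt(33) + 116*sqrt(17) + 148*sqrt(13))/875

Group as (sqrt(13) + sqrt(33)) + sqrt(17); multiply by (sqrt(13) + sqrt(33)) - sqrt(17), then rationalise the remaining surd.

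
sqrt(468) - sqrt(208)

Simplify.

sqrt(468) = 6*sqrt(13); sqrt(208) = 4*sqrt(13)
Combine: (6 - 4)·sqrt(13) = 2*sqrt(13)

2*sqrt(13)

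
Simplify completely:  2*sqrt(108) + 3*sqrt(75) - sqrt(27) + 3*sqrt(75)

2*sqrt(108) = 12*sqrt(3); 3*sqrt(75) = 15*sqrt(3); sqrt(27) = 3*sqrt(3); 3*sqrt(75) = 15*sqrt(3)
Combine: (12 + 15 - 3 + 15)·sqrt(3) = 39*sqrt(3)

39*sqrt(3)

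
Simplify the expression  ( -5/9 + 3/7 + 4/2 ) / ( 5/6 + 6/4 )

Numerator: -5/9 + 3/7 + 4/2 = 118/63
Denominator: 5/6 + 6/4 = 7/3
Divide: (118/63) · (3/7) = 118/147

118/147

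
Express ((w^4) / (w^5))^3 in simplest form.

w^(-3)

Inside the bracket: (w^-1)
Raise to the power 3: (w^-3)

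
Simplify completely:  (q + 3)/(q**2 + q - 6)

1/(q - 2)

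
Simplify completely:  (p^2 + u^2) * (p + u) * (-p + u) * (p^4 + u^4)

-p^8 + u^8

(u+p)(u-p) = -p^2 + u^2; continue pairing.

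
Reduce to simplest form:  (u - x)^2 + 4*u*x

Expanding gives u^2 + 2*u*x + x^2, a perfect square.

(u + x)^2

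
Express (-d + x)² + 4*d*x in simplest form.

(d + x)²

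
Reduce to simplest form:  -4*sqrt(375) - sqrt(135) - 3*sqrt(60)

-29*sqrt(15)

4*sqrt(375) = 20*sqrt(15); sqrt(135) = 3*sqrt(15); 3*sqrt(60) = 6*sqrt(15)
Combine: (-20 - 3 - 6)·sqrt(15) = -29*sqrt(15)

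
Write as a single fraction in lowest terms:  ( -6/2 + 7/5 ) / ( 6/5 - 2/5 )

Numerator: -6/2 + 7/5 = -8/5
Denominator: 6/5 - 2/5 = 4/5
Divide: (-8/5) · (5/4) = -2

-2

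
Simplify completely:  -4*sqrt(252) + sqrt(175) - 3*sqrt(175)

4*sqrt(252) = 24*sqrt(7); sqrt(175) = 5*sqrt(7); 3*sqrt(175) = 15*sqrt(7)
Combine: (-24 + 5 - 15)·sqrt(7) = -34*sqrt(7)

-34*sqrt(7)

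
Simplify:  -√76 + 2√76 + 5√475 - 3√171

√76 = 2*√19; 2√76 = 4*√19; 5√475 = 25*√19; 3√171 = 9*√19
Combine: (-2 + 4 + 25 - 9)·√19 = 18*√19

18*√19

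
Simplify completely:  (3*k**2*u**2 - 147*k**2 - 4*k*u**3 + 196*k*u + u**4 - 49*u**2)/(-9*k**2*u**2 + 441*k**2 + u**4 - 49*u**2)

Factor: 3*k**2*u**2 - 147*k**2 - 4*k*u**3 + 196*k*u + u**4 - 49*u**2 = (u + 7)*(u - 7)*(-k + u)*(-3*k + u);  -9*k**2*u**2 + 441*k**2 + u**4 - 49*u**2 = (u + 7)*(3*k + u)*(-3*k + u)*(u - 7)
Cancel the common factors (u - 7), (u + 7), (-3*k + u).

(-k + u)/(3*k + u)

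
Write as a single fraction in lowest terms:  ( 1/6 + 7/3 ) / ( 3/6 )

5

Numerator: 1/6 + 7/3 = 5/2
Denominator: 3/6 = 1/2
Divide: (5/2) · (2) = 5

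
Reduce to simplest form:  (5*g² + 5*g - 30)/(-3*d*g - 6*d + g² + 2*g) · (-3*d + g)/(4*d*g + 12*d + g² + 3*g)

(5*g - 10)/(4*d*g + 8*d + g² + 2*g)

Factor: 5*g² + 5*g - 30 = 5·(g + 3)·(g - 2);  -3*d*g - 6*d + g² + 2*g = (-3*d + g)·(g + 2);  4*d*g + 12*d + g² + 3*g = (g + 3)·(4*d + g)
Cancel the common factors (-3*d + g), (g + 3).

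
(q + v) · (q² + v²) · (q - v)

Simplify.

Pair the conjugate factors: (q+v)(q-v) = q² - v², then repeat with the next factor.

q⁴ - v⁴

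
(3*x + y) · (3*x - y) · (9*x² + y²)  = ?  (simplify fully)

81*x⁴ - y⁴

Pair the conjugate factors: ((3*x)+y)((3*x)-y) = 9*x² - y², then repeat with the next factor.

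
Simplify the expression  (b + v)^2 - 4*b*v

Expand the square and combine the 4*b*v term.

(b - v)^2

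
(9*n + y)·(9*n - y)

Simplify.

81*n² - y²

Difference of squares with P = 9*n, Q = y.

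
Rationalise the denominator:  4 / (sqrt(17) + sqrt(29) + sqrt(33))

(-8*sqrt(16269) + 52*sqrt(33) + 84*sqrt(29) + 180*sqrt(17))/1803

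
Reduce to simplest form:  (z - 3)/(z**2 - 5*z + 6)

Factor: z**2 - 5*z + 6 = (z - 2)*(z - 3)
Cancel the common factor (z - 3).

1/(z - 2)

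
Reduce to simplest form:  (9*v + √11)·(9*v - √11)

Difference of squares with P = 9*v, Q = √11.

81*v² - 11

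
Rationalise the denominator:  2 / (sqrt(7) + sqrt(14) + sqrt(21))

(-sqrt(42) + sqrt(14) + 2*sqrt(7))/14

Group as (sqrt(7) + sqrt(14)) + sqrt(21); multiply by (sqrt(7) + sqrt(14)) - sqrt(21), then rationalise the remaining surd.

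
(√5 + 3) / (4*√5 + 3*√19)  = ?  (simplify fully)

Multiply numerator and denominator by -3*√19 + 4*√5.
Denominator becomes -91; numerator becomes -9*√19 - 3*√95 + 20 + 12*√5.

(-12*√5 - 20 + 3*√95 + 9*√19)/91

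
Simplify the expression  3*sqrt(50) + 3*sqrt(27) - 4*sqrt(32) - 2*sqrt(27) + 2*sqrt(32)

3*sqrt(50) = 15*sqrt(2); 3*sqrt(27) = 9*sqrt(3); 4*sqrt(32) = 16*sqrt(2); 2*sqrt(27) = 6*sqrt(3); 2*sqrt(32) = 8*sqrt(2)

3*sqrt(3) + 7*sqrt(2)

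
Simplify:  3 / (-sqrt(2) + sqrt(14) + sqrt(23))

Group as (sqrt(14) + sqrt(23)) - sqrt(2); multiply by (sqrt(14) + sqrt(23)) + sqrt(2), then rationalise the remaining surd.

(-35*sqrt(2) - 7*sqrt(23) + 11*sqrt(14) + 4*sqrt(161))/21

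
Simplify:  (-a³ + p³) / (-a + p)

a² + a*p + p²

p^3 - a^3 = (-a + p)(a² + a*p + p²).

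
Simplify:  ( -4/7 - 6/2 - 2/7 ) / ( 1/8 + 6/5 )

Numerator: -4/7 - 6/2 - 2/7 = -27/7
Denominator: 1/8 + 6/5 = 53/40
Divide: (-27/7) · (40/53) = -1080/371

-1080/371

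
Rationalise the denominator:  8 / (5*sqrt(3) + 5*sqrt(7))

(-2*sqrt(3) + 2*sqrt(7))/5

Multiply numerator and denominator by -5*sqrt(3) + 5*sqrt(7).
Denominator becomes 100; numerator becomes -40*sqrt(3) + 40*sqrt(7).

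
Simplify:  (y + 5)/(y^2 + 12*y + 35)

1/(y + 7)

Factor: y^2 + 12*y + 35 = (y + 5)*(y + 7)
Cancel the common factor (y + 5).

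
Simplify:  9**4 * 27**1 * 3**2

9**4 = 3**8; 27**1 = 3**3; 3**2 = 3**2
Combine exponents: 3**13

3**13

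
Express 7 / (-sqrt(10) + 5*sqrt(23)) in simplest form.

(7*sqrt(10) + 35*sqrt(23))/565

Multiply numerator and denominator by sqrt(10) + 5*sqrt(23).
Denominator becomes 565; numerator becomes 7*sqrt(10) + 35*sqrt(23).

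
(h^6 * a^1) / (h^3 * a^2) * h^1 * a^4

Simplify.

a^3*h^4

Quotient: h^3 * (a^-1)
Multiply by h^1 * a^4: add exponents.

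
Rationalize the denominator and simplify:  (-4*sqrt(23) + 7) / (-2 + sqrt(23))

(-78 - sqrt(23))/19

Multiply numerator and denominator by -sqrt(23) - 2.
Denominator becomes -19; numerator becomes sqrt(23) + 78.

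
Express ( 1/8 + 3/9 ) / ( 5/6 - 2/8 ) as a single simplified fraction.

Numerator: 1/8 + 3/9 = 11/24
Denominator: 5/6 - 2/8 = 7/12
Divide: (11/24) · (12/7) = 11/14

11/14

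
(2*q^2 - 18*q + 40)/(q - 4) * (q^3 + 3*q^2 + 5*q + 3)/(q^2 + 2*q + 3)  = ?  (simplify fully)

Factor: 2*q^2 - 18*q + 40 = 2*(q - 4)*(q - 5);  q^3 + 3*q^2 + 5*q + 3 = (q + 1)*(q^2 + 2*q + 3)
Cancel the common factors (q^2 + 2*q + 3), (q - 4).

2*q^2 - 8*q - 10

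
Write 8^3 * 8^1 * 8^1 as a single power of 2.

2^15

8^3 = 2^9; 8^1 = 2^3; 8^1 = 2^3
Combine exponents: 2^15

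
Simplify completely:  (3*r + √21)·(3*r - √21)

9*r² - 21

(3*r)^2 - (√21)^2 = 9*r² - 21.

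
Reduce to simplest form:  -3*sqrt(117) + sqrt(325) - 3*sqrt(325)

-19*sqrt(13)

3*sqrt(117) = 9*sqrt(13); sqrt(325) = 5*sqrt(13); 3*sqrt(325) = 15*sqrt(13)
Combine: (-9 + 5 - 15)·sqrt(13) = -19*sqrt(13)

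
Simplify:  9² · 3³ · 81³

3^19

9² = 3^4; 3³ = 3^3; 81³ = 3^12
Combine exponents: 3^19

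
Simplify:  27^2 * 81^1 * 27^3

27^2 = 3^6; 81^1 = 3^4; 27^3 = 3^9
Combine exponents: 3^19

3^19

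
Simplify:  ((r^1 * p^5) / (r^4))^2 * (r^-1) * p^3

p^13/r^7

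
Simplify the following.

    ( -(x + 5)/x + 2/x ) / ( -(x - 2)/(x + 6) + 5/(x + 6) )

(x^2 + 9*x + 18)/(x^2 - 7*x)

Numerator: -(x + 5)/x + 2/x = (-x - 3)/x
Denominator: -(x - 2)/(x + 6) + 5/(x + 6) = (-x + 7)/(x + 6)
Divide: ((-x - 3)/x) · ((x + 6)/(-x + 7)) = (x^2 + 9*x + 18)/(x^2 - 7*x)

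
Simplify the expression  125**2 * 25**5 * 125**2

5**22

125**2 = 5**6; 25**5 = 5**10; 125**2 = 5**6
Combine exponents: 5**22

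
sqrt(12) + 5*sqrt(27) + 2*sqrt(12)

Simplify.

21*sqrt(3)

sqrt(12) = 2*sqrt(3); 5*sqrt(27) = 15*sqrt(3); 2*sqrt(12) = 4*sqrt(3)
Combine: (2 + 15 + 4)·sqrt(3) = 21*sqrt(3)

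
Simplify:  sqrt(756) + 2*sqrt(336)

14*sqrt(21)

sqrt(756) = 6*sqrt(21); 2*sqrt(336) = 8*sqrt(21)
Combine: (6 + 8)·sqrt(21) = 14*sqrt(21)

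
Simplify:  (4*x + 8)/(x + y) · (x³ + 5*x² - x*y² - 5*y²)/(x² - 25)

Factor: 4*x + 8 = 4·(x + 2);  x³ + 5*x² - x*y² - 5*y² = (x - y)·(x + 5)·(x + y);  x² - 25 = (x + 5)·(x - 5)
Cancel the common factors (x + y), (x + 5).

(4*x² - 4*x*y + 8*x - 8*y)/(x - 5)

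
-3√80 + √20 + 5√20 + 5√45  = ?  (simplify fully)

3√80 = 12*√5; √20 = 2*√5; 5√20 = 10*√5; 5√45 = 15*√5
Combine: (-12 + 2 + 10 + 15)·√5 = 15*√5

15*√5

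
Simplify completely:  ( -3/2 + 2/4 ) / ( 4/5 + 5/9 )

-45/61

Numerator: -3/2 + 2/4 = -1
Denominator: 4/5 + 5/9 = 61/45
Divide: (-1) · (45/61) = -45/61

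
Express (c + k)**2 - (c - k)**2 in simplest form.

4*c*k

Only the odd-power cross terms survive.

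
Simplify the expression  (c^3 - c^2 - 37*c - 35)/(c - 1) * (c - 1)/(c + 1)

c^2 - 2*c - 35

Factor: c^3 - c^2 - 37*c - 35 = (c + 1)*(c + 5)*(c - 7)
Cancel the common factors (c - 1), (c + 1).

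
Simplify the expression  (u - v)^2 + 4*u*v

Expanding gives u^2 + 2*u*v + v^2, a perfect square.

(u + v)^2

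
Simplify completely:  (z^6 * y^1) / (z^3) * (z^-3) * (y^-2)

Quotient: z^3 * y^1
Multiply by (z^-3) * (y^-2): add exponents.

1/y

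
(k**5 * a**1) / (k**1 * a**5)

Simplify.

Quotient: k**4 * (a**-4)

k**4/a**4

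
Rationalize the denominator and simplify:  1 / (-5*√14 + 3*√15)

(-5*√14 - 3*√15)/215

Multiply numerator and denominator by 3*√15 + 5*√14.
Denominator becomes -215; numerator becomes 3*√15 + 5*√14.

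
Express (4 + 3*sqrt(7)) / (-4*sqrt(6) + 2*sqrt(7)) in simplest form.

Multiply numerator and denominator by 2*sqrt(7) + 4*sqrt(6).
Denominator becomes -68; numerator becomes 8*sqrt(7) + 16*sqrt(6) + 42 + 12*sqrt(42).

(-6*sqrt(42) - 21 - 8*sqrt(6) - 4*sqrt(7))/34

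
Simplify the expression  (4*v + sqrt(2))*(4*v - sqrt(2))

16*v^2 - 2

Product of conjugates: (P+Q)(P-Q) = P^2 - Q^2.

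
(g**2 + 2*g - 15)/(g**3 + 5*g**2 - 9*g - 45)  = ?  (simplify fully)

1/(g + 3)

Factor: g**2 + 2*g - 15 = (g + 5)*(g - 3);  g**3 + 5*g**2 - 9*g - 45 = (g + 3)*(g - 3)*(g + 5)
Cancel the common factors (g + 5), (g - 3).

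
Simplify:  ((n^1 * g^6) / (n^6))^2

g^12/n^10

Inside the bracket: (n^-5) * g^6
Raise to the power 2: (n^-10) * g^12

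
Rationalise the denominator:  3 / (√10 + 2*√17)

(-3*√10 + 6*√17)/58

Multiply numerator and denominator by -√10 + 2*√17.
Denominator becomes 58; numerator becomes -3*√10 + 6*√17.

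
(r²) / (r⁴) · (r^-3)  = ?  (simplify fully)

r^(-5)

Quotient: (r^-2)
Multiply by (r^-3): add exponents.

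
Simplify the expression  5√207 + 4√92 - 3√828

5*√23

5√207 = 15*√23; 4√92 = 8*√23; 3√828 = 18*√23
Combine: (15 + 8 - 18)·√23 = 5*√23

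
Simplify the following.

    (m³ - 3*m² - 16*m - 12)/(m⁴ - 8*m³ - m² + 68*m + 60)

1/(m - 5)

Factor: m³ - 3*m² - 16*m - 12 = (m + 2)·(m - 6)·(m + 1);  m⁴ - 8*m³ - m² + 68*m + 60 = (m - 6)·(m + 2)·(m - 5)·(m + 1)
Cancel the common factors (m + 2), (m + 1), (m - 6).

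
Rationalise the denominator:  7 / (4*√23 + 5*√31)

(-28*√23 + 35*√31)/407

Multiply numerator and denominator by -4*√23 + 5*√31.
Denominator becomes 407; numerator becomes -28*√23 + 35*√31.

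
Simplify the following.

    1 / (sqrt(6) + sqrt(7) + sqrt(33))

(-16*sqrt(7) - 17*sqrt(6) + 3*sqrt(154) + 10*sqrt(33))/116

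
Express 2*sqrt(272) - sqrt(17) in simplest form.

7*sqrt(17)

2*sqrt(272) = 8*sqrt(17); sqrt(17) = sqrt(17)
Combine: (8 - 1)·sqrt(17) = 7*sqrt(17)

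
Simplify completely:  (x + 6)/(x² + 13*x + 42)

1/(x + 7)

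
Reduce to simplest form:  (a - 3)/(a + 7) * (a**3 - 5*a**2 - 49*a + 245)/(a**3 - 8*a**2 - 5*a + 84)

Factor: a**3 - 5*a**2 - 49*a + 245 = (a - 5)*(a - 7)*(a + 7);  a**3 - 8*a**2 - 5*a + 84 = (a - 4)*(a + 3)*(a - 7)
Cancel the common factors (a + 7), (a - 7).

(a**2 - 8*a + 15)/(a**2 - a - 12)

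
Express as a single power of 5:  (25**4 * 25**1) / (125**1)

25**4 = 5**8; 25**1 = 5**2; 125**1 = 5**3
Combine exponents: 5**7

5**7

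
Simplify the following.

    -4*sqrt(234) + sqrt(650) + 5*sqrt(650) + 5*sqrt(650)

43*sqrt(26)

4*sqrt(234) = 12*sqrt(26); sqrt(650) = 5*sqrt(26); 5*sqrt(650) = 25*sqrt(26); 5*sqrt(650) = 25*sqrt(26)
Combine: (-12 + 5 + 25 + 25)·sqrt(26) = 43*sqrt(26)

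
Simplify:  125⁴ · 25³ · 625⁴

5^34

125⁴ = 5^12; 25³ = 5^6; 625⁴ = 5^16
Combine exponents: 5^34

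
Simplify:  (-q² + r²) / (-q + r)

q + r

Difference of squares: factor out (-q + r).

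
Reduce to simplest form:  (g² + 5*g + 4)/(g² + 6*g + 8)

(g + 1)/(g + 2)

Factor: g² + 5*g + 4 = (g + 1)·(g + 4);  g² + 6*g + 8 = (g + 2)·(g + 4)
Cancel the common factor (g + 4).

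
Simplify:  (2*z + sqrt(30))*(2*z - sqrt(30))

Difference of squares with P = 2*z, Q = sqrt(30).

4*z^2 - 30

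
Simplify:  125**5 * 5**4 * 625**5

5**39

125**5 = 5**15; 5**4 = 5**4; 625**5 = 5**20
Combine exponents: 5**39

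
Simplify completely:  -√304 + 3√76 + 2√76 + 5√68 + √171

9*√19 + 10*√17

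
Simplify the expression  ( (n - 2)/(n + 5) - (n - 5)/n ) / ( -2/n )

(2*n - 25)/(2*n + 10)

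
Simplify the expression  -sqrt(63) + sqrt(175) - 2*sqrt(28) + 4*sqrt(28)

6*sqrt(7)

sqrt(63) = 3*sqrt(7); sqrt(175) = 5*sqrt(7); 2*sqrt(28) = 4*sqrt(7); 4*sqrt(28) = 8*sqrt(7)
Combine: (-3 + 5 - 4 + 8)·sqrt(7) = 6*sqrt(7)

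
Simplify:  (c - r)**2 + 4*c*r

Expand the square and combine the 4*c*r term.

(c + r)**2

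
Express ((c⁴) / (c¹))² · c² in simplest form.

Inside the bracket: c³
Raise to the power 2: c⁶
Multiply by c²: add exponents.

c⁸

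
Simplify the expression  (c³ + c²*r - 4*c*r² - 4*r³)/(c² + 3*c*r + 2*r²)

c - 2*r

Factor: c³ + c²*r - 4*c*r² - 4*r³ = (c + r)·(c + 2*r)·(c - 2*r);  c² + 3*c*r + 2*r² = (c + r)·(c + 2*r)
Cancel the common factors (c + 2*r), (c + r).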